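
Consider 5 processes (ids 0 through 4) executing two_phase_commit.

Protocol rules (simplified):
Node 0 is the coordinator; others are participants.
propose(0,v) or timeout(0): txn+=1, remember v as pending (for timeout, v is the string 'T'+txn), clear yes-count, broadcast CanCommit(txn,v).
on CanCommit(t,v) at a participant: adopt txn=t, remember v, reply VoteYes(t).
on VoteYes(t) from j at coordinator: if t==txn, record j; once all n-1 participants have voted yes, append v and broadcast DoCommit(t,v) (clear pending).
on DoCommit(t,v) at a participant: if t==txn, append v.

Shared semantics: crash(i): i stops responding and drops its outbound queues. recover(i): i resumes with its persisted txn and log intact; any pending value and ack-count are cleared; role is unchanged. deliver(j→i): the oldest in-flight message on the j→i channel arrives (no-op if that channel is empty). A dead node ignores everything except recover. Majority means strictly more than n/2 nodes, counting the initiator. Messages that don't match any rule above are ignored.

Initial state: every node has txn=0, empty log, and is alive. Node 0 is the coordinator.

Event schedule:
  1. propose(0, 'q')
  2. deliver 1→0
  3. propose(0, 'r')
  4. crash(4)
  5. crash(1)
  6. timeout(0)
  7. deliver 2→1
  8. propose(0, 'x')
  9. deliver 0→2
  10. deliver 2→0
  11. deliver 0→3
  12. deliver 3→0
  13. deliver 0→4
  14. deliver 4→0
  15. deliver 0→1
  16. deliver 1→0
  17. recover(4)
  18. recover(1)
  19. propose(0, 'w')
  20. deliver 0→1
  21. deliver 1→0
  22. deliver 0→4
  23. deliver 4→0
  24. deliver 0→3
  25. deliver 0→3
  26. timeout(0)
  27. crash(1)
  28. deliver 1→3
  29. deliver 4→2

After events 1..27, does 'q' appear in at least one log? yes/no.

step 1 propose(0,'q'): 0={coor,t=1,log=-}
step 2 deliver 1→0: —
step 3 propose(0,'r'): 0={coor,t=2,log=-}
step 4 crash(4): 4={✗part,t=0,log=-}
step 5 crash(1): 1={✗part,t=0,log=-}
step 6 timeout(0): 0={coor,t=3,log=-}
step 7 deliver 2→1: —
step 8 propose(0,'x'): 0={coor,t=4,log=-}
step 9 deliver 0→2: 2={part,t=1,log=-}
step 10 deliver 2→0: —
step 11 deliver 0→3: 3={part,t=1,log=-}
step 12 deliver 3→0: —
step 13 deliver 0→4: —
step 14 deliver 4→0: —
step 15 deliver 0→1: —
step 16 deliver 1→0: —
step 17 recover(4): 4={part,t=0,log=-}
step 18 recover(1): 1={part,t=0,log=-}
step 19 propose(0,'w'): 0={coor,t=5,log=-}
step 20 deliver 0→1: 1={part,t=1,log=-}
step 21 deliver 1→0: —
step 22 deliver 0→4: 4={part,t=1,log=-}
step 23 deliver 4→0: —
step 24 deliver 0→3: 3={part,t=2,log=-}
step 25 deliver 0→3: 3={part,t=3,log=-}
step 26 timeout(0): 0={coor,t=6,log=-}
step 27 crash(1): 1={✗part,t=1,log=-}

no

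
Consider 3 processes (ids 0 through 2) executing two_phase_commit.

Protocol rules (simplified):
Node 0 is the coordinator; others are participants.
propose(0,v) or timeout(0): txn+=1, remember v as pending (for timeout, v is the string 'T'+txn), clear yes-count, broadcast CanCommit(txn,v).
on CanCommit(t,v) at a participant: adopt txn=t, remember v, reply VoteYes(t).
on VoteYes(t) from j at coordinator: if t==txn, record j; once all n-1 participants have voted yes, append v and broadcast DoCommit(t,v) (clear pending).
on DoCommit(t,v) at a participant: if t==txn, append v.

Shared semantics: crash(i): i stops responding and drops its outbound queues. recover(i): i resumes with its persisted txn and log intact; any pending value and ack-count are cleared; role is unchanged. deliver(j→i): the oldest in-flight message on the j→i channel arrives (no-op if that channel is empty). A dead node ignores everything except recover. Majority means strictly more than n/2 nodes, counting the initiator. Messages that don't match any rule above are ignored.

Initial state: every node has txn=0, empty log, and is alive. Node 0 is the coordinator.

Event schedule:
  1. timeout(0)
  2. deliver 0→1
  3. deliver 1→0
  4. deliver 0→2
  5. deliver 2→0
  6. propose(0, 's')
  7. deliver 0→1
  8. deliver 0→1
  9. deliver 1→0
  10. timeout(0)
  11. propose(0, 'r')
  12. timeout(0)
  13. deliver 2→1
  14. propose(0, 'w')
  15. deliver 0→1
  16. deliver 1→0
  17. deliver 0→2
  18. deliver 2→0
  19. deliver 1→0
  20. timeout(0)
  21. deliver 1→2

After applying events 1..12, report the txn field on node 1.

2

1. timeout(0):  <0:coor t1 ->
2. deliver 0→1:  <1:part t1 ->
3. deliver 1→0:  nop
4. deliver 0→2:  <2:part t1 ->
5. deliver 2→0:  <0:coor t1 T1>
6. propose(0,'s'):  <0:coor t2 T1>
7. deliver 0→1:  <1:part t1 T1>
8. deliver 0→1:  <1:part t2 T1>
9. deliver 1→0:  nop
10. timeout(0):  <0:coor t3 T1>
11. propose(0,'r'):  <0:coor t4 T1>
12. timeout(0):  <0:coor t5 T1>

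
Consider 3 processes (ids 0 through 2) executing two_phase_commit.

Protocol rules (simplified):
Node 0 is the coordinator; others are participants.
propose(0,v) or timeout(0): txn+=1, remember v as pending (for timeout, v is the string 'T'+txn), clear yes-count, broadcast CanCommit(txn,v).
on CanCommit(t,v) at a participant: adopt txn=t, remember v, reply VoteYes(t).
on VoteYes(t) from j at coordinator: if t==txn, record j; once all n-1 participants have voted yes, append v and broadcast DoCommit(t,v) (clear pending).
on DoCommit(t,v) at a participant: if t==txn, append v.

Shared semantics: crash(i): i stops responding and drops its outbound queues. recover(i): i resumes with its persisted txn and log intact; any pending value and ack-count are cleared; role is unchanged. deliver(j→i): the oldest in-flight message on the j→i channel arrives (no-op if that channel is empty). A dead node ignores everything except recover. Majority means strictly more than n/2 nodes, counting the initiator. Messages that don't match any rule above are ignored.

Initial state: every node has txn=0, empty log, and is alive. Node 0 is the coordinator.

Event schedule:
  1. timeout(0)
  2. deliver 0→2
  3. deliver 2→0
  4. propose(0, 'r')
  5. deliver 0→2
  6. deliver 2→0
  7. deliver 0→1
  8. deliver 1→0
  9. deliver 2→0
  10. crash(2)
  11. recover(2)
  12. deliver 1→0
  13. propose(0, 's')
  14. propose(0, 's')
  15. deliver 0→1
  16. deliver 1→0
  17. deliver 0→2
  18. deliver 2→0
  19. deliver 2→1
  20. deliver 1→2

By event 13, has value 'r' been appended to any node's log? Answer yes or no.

no

step 1 timeout(0): 0={coor,t=1,log=-}
step 2 deliver 0→2: 2={part,t=1,log=-}
step 3 deliver 2→0: —
step 4 propose(0,'r'): 0={coor,t=2,log=-}
step 5 deliver 0→2: 2={part,t=2,log=-}
step 6 deliver 2→0: —
step 7 deliver 0→1: 1={part,t=1,log=-}
step 8 deliver 1→0: —
step 9 deliver 2→0: —
step 10 crash(2): 2={✗part,t=2,log=-}
step 11 recover(2): 2={part,t=2,log=-}
step 12 deliver 1→0: —
step 13 propose(0,'s'): 0={coor,t=3,log=-}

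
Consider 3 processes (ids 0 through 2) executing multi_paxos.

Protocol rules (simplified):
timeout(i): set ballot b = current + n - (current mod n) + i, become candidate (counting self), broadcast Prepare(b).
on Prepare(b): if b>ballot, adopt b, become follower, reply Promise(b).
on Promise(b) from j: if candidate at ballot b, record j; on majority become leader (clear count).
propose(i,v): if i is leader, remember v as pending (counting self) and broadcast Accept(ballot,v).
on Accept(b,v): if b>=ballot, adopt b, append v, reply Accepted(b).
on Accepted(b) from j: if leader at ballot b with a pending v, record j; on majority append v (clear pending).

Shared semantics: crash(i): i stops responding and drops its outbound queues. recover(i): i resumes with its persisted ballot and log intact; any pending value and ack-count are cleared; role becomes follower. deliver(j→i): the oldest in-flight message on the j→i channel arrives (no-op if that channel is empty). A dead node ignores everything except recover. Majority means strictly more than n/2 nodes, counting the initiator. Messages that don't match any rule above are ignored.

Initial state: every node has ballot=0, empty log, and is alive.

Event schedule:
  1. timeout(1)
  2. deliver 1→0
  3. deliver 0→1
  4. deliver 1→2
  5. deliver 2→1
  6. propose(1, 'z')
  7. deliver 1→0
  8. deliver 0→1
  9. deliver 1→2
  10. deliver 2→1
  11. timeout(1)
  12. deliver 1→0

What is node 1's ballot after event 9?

4

[1] timeout(1) → N1(cand b4 [-])
[2] deliver 1→0 → N0(foll b4 [-])
[3] deliver 0→1 → N1(lead b4 [-])
[4] deliver 1→2 → N2(foll b4 [-])
[5] deliver 2→1 → ∅
[6] propose(1,'z') → ∅
[7] deliver 1→0 → N0(foll b4 [z])
[8] deliver 0→1 → N1(lead b4 [z])
[9] deliver 1→2 → N2(foll b4 [z])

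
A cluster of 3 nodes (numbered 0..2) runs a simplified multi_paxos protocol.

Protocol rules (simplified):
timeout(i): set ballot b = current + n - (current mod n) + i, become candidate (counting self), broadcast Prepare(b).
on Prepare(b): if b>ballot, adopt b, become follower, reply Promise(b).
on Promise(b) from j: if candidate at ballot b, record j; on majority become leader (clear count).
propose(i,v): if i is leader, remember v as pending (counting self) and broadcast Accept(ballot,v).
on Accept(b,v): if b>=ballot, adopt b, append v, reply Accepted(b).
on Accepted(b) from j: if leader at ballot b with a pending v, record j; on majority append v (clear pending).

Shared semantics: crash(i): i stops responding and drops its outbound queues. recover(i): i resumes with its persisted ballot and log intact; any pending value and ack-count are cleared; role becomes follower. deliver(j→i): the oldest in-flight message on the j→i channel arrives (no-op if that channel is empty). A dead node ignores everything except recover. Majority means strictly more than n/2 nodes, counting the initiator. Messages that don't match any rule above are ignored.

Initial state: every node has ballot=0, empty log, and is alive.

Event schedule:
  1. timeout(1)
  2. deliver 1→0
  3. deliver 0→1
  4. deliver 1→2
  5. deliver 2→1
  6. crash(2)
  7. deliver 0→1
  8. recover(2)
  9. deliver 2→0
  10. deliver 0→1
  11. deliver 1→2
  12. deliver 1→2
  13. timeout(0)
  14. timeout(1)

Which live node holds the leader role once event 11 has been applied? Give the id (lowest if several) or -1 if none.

1

1. timeout(1):  <1:cand b4 ->
2. deliver 1→0:  <0:foll b4 ->
3. deliver 0→1:  <1:lead b4 ->
4. deliver 1→2:  <2:foll b4 ->
5. deliver 2→1:  nop
6. crash(2):  <2:✗foll b4 ->
7. deliver 0→1:  nop
8. recover(2):  <2:foll b4 ->
9. deliver 2→0:  nop
10. deliver 0→1:  nop
11. deliver 1→2:  nop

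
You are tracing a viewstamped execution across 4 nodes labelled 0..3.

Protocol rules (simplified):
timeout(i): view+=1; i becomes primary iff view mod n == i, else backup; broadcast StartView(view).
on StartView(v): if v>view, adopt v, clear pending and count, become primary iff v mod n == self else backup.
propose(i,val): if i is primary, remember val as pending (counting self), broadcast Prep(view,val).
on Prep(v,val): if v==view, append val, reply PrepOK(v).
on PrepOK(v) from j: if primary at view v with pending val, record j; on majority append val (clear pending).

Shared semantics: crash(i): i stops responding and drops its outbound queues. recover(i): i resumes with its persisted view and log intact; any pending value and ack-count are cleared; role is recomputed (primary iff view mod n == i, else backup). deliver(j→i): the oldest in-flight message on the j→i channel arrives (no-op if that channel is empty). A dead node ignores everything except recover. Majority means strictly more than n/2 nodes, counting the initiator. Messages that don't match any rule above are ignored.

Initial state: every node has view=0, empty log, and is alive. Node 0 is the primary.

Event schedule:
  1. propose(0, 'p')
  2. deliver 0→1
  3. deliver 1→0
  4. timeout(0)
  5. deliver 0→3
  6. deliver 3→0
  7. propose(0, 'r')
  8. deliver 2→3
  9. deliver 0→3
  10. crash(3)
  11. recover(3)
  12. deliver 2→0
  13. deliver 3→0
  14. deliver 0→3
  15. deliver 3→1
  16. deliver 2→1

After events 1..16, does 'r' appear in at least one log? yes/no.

no

after 1 — propose(0,'p'): ·
after 2 — deliver 0→1: n1:back/v0/[p]
after 3 — deliver 1→0: ·
after 4 — timeout(0): n0:back/v1/[-]
after 5 — deliver 0→3: n3:back/v0/[p]
after 6 — deliver 3→0: ·
after 7 — propose(0,'r'): ·
after 8 — deliver 2→3: ·
after 9 — deliver 0→3: n3:back/v1/[p]
after 10 — crash(3): n3:✗back/v1/[p]
after 11 — recover(3): n3:back/v1/[p]
after 12 — deliver 2→0: ·
after 13 — deliver 3→0: ·
after 14 — deliver 0→3: ·
after 15 — deliver 3→1: ·
after 16 — deliver 2→1: ·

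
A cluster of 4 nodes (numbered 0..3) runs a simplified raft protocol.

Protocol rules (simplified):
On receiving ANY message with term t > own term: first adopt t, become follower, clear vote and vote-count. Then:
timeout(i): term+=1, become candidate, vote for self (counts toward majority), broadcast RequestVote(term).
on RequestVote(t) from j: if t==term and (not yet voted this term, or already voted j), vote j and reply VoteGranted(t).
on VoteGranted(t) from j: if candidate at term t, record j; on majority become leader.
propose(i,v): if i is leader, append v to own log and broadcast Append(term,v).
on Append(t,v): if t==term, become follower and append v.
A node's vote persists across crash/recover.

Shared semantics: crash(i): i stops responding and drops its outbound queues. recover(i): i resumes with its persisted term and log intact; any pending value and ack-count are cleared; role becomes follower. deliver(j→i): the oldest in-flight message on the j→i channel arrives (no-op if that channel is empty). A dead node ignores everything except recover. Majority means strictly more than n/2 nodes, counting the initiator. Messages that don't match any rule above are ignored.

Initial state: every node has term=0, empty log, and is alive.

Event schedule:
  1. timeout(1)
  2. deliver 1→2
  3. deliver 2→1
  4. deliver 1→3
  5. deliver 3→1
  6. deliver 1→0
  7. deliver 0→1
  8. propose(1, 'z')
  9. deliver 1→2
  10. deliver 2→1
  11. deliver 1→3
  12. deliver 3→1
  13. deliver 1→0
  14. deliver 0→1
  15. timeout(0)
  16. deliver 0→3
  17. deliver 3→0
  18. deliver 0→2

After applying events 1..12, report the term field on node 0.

step 1 timeout(1): 1={cand,t=1,log=-}
step 2 deliver 1→2: 2={foll,t=1,log=-}
step 3 deliver 2→1: —
step 4 deliver 1→3: 3={foll,t=1,log=-}
step 5 deliver 3→1: 1={lead,t=1,log=-}
step 6 deliver 1→0: 0={foll,t=1,log=-}
step 7 deliver 0→1: —
step 8 propose(1,'z'): 1={lead,t=1,log=z}
step 9 deliver 1→2: 2={foll,t=1,log=z}
step 10 deliver 2→1: —
step 11 deliver 1→3: 3={foll,t=1,log=z}
step 12 deliver 3→1: —

1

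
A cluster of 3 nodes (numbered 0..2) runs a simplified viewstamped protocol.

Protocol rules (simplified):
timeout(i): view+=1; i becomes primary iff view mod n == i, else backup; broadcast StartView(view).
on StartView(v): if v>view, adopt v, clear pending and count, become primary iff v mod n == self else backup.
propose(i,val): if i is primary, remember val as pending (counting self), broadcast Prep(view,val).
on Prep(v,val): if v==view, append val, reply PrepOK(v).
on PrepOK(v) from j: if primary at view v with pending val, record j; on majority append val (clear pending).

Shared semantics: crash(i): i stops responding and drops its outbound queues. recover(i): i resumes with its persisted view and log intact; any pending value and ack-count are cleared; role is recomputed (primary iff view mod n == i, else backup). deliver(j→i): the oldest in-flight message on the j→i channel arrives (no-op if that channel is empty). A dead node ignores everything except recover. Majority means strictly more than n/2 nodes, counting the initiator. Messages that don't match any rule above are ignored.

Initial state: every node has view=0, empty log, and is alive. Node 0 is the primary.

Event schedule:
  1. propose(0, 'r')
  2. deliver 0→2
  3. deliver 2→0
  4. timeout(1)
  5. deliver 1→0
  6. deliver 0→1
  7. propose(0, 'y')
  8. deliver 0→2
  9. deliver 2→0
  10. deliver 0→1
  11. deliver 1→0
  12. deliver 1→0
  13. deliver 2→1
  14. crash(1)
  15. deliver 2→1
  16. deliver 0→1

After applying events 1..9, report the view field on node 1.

1

step 1 propose(0,'r'): —
step 2 deliver 0→2: 2={back,v=0,log=r}
step 3 deliver 2→0: 0={prim,v=0,log=r}
step 4 timeout(1): 1={prim,v=1,log=-}
step 5 deliver 1→0: 0={back,v=1,log=r}
step 6 deliver 0→1: —
step 7 propose(0,'y'): —
step 8 deliver 0→2: —
step 9 deliver 2→0: —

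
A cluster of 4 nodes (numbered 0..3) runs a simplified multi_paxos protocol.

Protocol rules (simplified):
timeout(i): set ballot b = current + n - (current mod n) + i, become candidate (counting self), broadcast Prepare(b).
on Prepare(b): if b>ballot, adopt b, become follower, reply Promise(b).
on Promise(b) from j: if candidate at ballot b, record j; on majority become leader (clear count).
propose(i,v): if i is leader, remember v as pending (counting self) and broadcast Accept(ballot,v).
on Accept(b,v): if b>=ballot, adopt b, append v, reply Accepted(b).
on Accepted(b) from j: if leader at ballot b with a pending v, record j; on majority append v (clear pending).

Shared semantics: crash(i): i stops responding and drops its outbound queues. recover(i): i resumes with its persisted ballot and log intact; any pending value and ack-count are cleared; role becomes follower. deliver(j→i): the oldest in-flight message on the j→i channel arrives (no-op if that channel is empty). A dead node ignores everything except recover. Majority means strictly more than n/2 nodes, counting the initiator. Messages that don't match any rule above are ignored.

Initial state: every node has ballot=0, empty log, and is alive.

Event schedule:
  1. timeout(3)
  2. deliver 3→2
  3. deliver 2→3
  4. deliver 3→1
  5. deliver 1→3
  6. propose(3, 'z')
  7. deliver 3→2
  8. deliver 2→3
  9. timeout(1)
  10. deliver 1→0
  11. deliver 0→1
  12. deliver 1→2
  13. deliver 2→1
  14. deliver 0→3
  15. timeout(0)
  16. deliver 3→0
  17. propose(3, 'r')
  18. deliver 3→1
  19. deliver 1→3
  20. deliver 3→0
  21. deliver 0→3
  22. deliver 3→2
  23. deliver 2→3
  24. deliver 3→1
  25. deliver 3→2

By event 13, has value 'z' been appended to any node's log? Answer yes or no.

yes

[1] timeout(3) → N3(cand b7 [-])
[2] deliver 3→2 → N2(foll b7 [-])
[3] deliver 2→3 → ∅
[4] deliver 3→1 → N1(foll b7 [-])
[5] deliver 1→3 → N3(lead b7 [-])
[6] propose(3,'z') → ∅
[7] deliver 3→2 → N2(foll b7 [z])
[8] deliver 2→3 → ∅
[9] timeout(1) → N1(cand b9 [-])
[10] deliver 1→0 → N0(foll b9 [-])
[11] deliver 0→1 → ∅
[12] deliver 1→2 → N2(foll b9 [z])
[13] deliver 2→1 → N1(lead b9 [-])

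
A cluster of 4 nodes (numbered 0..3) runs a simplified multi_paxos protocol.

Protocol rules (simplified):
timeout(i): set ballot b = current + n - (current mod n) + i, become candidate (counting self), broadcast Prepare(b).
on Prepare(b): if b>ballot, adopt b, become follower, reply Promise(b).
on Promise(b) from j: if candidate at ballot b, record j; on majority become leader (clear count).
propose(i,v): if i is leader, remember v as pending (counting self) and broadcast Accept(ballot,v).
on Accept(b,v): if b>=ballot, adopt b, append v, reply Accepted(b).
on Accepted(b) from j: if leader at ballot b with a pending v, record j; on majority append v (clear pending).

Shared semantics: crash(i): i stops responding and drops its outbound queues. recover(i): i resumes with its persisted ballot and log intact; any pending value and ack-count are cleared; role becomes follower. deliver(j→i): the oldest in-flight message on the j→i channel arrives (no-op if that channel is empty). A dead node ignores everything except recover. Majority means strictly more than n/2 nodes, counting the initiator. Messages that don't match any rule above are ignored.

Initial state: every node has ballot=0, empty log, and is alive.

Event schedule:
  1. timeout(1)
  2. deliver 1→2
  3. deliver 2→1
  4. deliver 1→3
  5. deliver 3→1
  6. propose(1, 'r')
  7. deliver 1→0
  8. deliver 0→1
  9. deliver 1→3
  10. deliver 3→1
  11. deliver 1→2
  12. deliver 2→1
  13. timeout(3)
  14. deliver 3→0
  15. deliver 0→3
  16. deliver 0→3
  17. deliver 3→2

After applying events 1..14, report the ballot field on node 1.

5

e1 timeout(1): 1[cand,b=5,-]
e2 deliver 1→2: 2[foll,b=5,-]
e3 deliver 2→1: ·
e4 deliver 1→3: 3[foll,b=5,-]
e5 deliver 3→1: 1[lead,b=5,-]
e6 propose(1,'r'): ·
e7 deliver 1→0: 0[foll,b=5,-]
e8 deliver 0→1: ·
e9 deliver 1→3: 3[foll,b=5,r]
e10 deliver 3→1: ·
e11 deliver 1→2: 2[foll,b=5,r]
e12 deliver 2→1: 1[lead,b=5,r]
e13 timeout(3): 3[cand,b=11,r]
e14 deliver 3→0: 0[foll,b=11,-]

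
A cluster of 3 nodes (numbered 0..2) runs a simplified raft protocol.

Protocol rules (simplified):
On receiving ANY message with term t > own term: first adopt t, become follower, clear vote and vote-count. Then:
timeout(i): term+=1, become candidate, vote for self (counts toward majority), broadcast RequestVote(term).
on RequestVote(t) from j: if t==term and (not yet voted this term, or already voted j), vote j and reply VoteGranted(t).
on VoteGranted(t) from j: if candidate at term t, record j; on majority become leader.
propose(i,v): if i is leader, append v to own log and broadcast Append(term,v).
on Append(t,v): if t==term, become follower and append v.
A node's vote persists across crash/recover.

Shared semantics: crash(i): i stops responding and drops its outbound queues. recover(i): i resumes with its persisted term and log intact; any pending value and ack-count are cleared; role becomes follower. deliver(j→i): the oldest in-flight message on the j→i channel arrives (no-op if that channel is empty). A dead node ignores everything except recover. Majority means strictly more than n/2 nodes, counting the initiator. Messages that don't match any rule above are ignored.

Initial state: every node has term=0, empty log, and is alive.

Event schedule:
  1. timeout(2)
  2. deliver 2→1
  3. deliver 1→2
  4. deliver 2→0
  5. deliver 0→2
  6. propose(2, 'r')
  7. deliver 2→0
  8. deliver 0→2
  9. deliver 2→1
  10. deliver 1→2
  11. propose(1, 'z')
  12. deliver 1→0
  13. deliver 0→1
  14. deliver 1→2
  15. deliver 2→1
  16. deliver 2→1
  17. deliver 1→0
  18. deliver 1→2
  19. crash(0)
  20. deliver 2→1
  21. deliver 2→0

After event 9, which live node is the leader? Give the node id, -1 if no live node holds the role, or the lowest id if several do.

after 1 — timeout(2): n2:cand/t1/[-]
after 2 — deliver 2→1: n1:foll/t1/[-]
after 3 — deliver 1→2: n2:lead/t1/[-]
after 4 — deliver 2→0: n0:foll/t1/[-]
after 5 — deliver 0→2: ·
after 6 — propose(2,'r'): n2:lead/t1/[r]
after 7 — deliver 2→0: n0:foll/t1/[r]
after 8 — deliver 0→2: ·
after 9 — deliver 2→1: n1:foll/t1/[r]

2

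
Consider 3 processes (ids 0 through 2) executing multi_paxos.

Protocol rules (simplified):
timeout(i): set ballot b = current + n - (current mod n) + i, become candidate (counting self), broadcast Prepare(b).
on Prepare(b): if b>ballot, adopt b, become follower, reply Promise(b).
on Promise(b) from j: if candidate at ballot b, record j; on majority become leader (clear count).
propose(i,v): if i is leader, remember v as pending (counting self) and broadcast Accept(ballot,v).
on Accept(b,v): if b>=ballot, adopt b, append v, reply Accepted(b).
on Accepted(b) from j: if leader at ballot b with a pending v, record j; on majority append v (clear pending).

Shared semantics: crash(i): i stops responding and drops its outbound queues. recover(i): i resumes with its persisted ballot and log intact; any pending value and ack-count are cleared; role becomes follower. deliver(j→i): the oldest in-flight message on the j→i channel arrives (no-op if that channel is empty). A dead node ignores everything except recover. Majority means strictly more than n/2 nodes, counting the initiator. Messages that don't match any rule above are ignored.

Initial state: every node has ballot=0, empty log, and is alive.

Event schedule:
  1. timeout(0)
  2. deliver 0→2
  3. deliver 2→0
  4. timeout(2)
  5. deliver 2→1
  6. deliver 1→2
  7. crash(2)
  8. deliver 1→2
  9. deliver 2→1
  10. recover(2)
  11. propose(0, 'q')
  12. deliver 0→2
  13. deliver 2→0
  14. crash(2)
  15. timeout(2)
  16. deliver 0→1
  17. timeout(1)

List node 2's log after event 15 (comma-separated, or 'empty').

empty

after 1 — timeout(0): n0:cand/b3/[-]
after 2 — deliver 0→2: n2:foll/b3/[-]
after 3 — deliver 2→0: n0:lead/b3/[-]
after 4 — timeout(2): n2:cand/b8/[-]
after 5 — deliver 2→1: n1:foll/b8/[-]
after 6 — deliver 1→2: n2:lead/b8/[-]
after 7 — crash(2): n2:✗lead/b8/[-]
after 8 — deliver 1→2: ·
after 9 — deliver 2→1: ·
after 10 — recover(2): n2:foll/b8/[-]
after 11 — propose(0,'q'): ·
after 12 — deliver 0→2: ·
after 13 — deliver 2→0: ·
after 14 — crash(2): n2:✗foll/b8/[-]
after 15 — timeout(2): ·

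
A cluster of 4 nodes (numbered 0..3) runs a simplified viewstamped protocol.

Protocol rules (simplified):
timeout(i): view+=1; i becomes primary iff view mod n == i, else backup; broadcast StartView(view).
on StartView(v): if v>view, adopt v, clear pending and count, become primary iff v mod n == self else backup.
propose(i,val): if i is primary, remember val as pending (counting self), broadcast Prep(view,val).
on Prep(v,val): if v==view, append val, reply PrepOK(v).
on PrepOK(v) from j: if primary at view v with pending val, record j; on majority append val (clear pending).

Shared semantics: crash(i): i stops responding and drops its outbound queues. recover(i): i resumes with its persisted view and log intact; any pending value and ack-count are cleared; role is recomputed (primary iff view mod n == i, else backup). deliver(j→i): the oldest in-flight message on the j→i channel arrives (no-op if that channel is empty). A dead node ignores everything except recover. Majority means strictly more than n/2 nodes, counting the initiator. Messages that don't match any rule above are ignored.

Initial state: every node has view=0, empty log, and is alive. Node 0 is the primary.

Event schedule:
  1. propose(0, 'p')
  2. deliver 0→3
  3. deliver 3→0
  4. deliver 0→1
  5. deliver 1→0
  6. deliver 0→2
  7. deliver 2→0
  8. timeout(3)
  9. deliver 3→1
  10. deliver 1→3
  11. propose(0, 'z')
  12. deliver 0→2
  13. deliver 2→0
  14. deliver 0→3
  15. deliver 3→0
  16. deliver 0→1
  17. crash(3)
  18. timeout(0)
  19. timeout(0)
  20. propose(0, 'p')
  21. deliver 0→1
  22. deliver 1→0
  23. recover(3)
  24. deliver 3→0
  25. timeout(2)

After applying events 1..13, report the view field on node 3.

1

1. propose(0,'p'):  nop
2. deliver 0→3:  <3:back v0 p>
3. deliver 3→0:  nop
4. deliver 0→1:  <1:back v0 p>
5. deliver 1→0:  <0:prim v0 p>
6. deliver 0→2:  <2:back v0 p>
7. deliver 2→0:  nop
8. timeout(3):  <3:back v1 p>
9. deliver 3→1:  <1:prim v1 p>
10. deliver 1→3:  nop
11. propose(0,'z'):  nop
12. deliver 0→2:  <2:back v0 p,z>
13. deliver 2→0:  nop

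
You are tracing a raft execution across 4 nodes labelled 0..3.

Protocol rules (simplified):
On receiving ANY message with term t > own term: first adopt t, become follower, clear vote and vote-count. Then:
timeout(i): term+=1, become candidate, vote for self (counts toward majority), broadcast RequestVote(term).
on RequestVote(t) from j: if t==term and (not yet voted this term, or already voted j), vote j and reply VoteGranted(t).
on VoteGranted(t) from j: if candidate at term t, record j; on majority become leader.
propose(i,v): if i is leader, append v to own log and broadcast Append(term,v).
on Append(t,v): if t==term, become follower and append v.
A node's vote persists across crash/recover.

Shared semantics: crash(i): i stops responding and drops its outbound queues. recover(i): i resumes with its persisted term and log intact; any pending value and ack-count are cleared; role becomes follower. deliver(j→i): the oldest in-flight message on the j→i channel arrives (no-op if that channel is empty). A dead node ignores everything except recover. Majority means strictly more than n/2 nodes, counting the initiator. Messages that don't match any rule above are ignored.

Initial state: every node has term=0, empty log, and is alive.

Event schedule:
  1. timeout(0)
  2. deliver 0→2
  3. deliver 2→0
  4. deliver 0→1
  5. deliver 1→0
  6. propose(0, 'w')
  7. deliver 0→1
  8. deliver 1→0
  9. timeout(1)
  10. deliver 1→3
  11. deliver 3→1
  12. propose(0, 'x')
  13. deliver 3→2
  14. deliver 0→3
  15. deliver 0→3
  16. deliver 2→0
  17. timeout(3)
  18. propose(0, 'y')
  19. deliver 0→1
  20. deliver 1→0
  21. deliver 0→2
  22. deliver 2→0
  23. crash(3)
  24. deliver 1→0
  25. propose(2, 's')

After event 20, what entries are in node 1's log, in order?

e1 timeout(0): 0[cand,t=1,-]
e2 deliver 0→2: 2[foll,t=1,-]
e3 deliver 2→0: ·
e4 deliver 0→1: 1[foll,t=1,-]
e5 deliver 1→0: 0[lead,t=1,-]
e6 propose(0,'w'): 0[lead,t=1,w]
e7 deliver 0→1: 1[foll,t=1,w]
e8 deliver 1→0: ·
e9 timeout(1): 1[cand,t=2,w]
e10 deliver 1→3: 3[foll,t=2,-]
e11 deliver 3→1: ·
e12 propose(0,'x'): 0[lead,t=1,w,x]
e13 deliver 3→2: ·
e14 deliver 0→3: ·
e15 deliver 0→3: ·
e16 deliver 2→0: ·
e17 timeout(3): 3[cand,t=3,-]
e18 propose(0,'y'): 0[lead,t=1,w,x,y]
e19 deliver 0→1: ·
e20 deliver 1→0: 0[foll,t=2,w,x,y]

w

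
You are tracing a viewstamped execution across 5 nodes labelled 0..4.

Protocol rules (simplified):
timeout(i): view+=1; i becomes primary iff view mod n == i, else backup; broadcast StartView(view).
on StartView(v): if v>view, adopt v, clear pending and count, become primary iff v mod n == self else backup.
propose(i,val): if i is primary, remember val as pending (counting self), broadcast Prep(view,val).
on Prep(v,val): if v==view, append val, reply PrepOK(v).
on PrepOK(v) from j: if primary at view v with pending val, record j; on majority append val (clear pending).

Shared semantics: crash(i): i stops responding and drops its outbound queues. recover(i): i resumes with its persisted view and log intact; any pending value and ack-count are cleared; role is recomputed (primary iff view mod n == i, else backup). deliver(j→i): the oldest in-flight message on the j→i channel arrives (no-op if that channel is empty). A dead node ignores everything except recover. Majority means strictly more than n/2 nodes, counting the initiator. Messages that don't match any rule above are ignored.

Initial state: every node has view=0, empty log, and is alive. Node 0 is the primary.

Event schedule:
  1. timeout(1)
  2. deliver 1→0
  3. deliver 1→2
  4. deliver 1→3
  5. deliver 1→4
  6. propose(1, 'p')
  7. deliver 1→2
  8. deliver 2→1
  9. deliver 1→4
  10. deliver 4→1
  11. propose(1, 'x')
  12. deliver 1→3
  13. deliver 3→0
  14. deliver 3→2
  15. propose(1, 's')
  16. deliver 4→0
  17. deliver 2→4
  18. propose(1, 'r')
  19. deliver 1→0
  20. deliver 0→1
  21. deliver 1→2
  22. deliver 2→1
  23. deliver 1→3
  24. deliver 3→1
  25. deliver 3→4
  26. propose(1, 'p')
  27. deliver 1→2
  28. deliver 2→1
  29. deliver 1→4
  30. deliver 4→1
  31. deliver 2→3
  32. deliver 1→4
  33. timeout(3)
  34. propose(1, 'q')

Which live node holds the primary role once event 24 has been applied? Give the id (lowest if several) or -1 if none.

1

after 1 — timeout(1): n1:prim/v1/[-]
after 2 — deliver 1→0: n0:back/v1/[-]
after 3 — deliver 1→2: n2:back/v1/[-]
after 4 — deliver 1→3: n3:back/v1/[-]
after 5 — deliver 1→4: n4:back/v1/[-]
after 6 — propose(1,'p'): ·
after 7 — deliver 1→2: n2:back/v1/[p]
after 8 — deliver 2→1: ·
after 9 — deliver 1→4: n4:back/v1/[p]
after 10 — deliver 4→1: n1:prim/v1/[p]
after 11 — propose(1,'x'): ·
after 12 — deliver 1→3: n3:back/v1/[p]
after 13 — deliver 3→0: ·
after 14 — deliver 3→2: ·
after 15 — propose(1,'s'): ·
after 16 — deliver 4→0: ·
after 17 — deliver 2→4: ·
after 18 — propose(1,'r'): ·
after 19 — deliver 1→0: n0:back/v1/[p]
after 20 — deliver 0→1: ·
after 21 — deliver 1→2: n2:back/v1/[p,x]
after 22 — deliver 2→1: n1:prim/v1/[p,r]
after 23 — deliver 1→3: n3:back/v1/[p,x]
after 24 — deliver 3→1: ·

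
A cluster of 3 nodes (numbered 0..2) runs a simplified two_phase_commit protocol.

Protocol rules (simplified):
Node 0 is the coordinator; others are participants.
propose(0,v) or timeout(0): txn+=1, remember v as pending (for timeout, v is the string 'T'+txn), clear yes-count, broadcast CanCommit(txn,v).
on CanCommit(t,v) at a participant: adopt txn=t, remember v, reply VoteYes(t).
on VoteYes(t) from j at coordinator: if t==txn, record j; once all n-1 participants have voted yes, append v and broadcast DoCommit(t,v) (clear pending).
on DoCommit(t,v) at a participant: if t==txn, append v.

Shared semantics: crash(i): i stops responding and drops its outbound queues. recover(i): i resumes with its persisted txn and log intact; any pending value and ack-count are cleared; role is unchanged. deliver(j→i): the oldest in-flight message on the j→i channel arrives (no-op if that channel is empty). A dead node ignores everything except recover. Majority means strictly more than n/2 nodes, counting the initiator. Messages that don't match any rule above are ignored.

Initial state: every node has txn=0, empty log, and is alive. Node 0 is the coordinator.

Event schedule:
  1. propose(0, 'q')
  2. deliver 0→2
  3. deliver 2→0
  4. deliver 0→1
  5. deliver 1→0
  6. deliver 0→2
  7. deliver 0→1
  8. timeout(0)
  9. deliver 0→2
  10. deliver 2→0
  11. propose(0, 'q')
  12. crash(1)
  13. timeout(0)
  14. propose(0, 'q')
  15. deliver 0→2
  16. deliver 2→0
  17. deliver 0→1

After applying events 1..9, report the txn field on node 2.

2

e1 propose(0,'q'): 0[coor,t=1,-]
e2 deliver 0→2: 2[part,t=1,-]
e3 deliver 2→0: ·
e4 deliver 0→1: 1[part,t=1,-]
e5 deliver 1→0: 0[coor,t=1,q]
e6 deliver 0→2: 2[part,t=1,q]
e7 deliver 0→1: 1[part,t=1,q]
e8 timeout(0): 0[coor,t=2,q]
e9 deliver 0→2: 2[part,t=2,q]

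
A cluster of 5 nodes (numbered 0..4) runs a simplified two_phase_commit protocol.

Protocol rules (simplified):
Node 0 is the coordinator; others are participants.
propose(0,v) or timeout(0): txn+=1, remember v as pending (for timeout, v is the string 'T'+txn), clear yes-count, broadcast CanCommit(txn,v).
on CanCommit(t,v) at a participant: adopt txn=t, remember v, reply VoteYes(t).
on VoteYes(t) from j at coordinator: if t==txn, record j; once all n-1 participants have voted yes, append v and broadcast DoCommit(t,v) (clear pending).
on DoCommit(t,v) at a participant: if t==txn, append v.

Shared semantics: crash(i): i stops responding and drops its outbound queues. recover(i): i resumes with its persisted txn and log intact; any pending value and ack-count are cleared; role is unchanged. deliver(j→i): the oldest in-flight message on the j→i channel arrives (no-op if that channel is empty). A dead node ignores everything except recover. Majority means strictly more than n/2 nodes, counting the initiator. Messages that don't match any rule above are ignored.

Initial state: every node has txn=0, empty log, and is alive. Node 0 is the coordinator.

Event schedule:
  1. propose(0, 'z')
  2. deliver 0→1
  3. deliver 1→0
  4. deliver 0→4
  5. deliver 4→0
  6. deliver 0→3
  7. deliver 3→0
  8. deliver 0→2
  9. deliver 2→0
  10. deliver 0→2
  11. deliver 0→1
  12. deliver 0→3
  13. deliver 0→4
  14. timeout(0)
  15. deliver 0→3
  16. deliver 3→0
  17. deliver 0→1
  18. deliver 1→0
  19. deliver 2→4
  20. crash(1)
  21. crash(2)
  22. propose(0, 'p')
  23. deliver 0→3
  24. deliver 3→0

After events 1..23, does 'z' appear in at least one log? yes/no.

yes

step 1 propose(0,'z'): 0={coor,t=1,log=-}
step 2 deliver 0→1: 1={part,t=1,log=-}
step 3 deliver 1→0: —
step 4 deliver 0→4: 4={part,t=1,log=-}
step 5 deliver 4→0: —
step 6 deliver 0→3: 3={part,t=1,log=-}
step 7 deliver 3→0: —
step 8 deliver 0→2: 2={part,t=1,log=-}
step 9 deliver 2→0: 0={coor,t=1,log=z}
step 10 deliver 0→2: 2={part,t=1,log=z}
step 11 deliver 0→1: 1={part,t=1,log=z}
step 12 deliver 0→3: 3={part,t=1,log=z}
step 13 deliver 0→4: 4={part,t=1,log=z}
step 14 timeout(0): 0={coor,t=2,log=z}
step 15 deliver 0→3: 3={part,t=2,log=z}
step 16 deliver 3→0: —
step 17 deliver 0→1: 1={part,t=2,log=z}
step 18 deliver 1→0: —
step 19 deliver 2→4: —
step 20 crash(1): 1={✗part,t=2,log=z}
step 21 crash(2): 2={✗part,t=1,log=z}
step 22 propose(0,'p'): 0={coor,t=3,log=z}
step 23 deliver 0→3: 3={part,t=3,log=z}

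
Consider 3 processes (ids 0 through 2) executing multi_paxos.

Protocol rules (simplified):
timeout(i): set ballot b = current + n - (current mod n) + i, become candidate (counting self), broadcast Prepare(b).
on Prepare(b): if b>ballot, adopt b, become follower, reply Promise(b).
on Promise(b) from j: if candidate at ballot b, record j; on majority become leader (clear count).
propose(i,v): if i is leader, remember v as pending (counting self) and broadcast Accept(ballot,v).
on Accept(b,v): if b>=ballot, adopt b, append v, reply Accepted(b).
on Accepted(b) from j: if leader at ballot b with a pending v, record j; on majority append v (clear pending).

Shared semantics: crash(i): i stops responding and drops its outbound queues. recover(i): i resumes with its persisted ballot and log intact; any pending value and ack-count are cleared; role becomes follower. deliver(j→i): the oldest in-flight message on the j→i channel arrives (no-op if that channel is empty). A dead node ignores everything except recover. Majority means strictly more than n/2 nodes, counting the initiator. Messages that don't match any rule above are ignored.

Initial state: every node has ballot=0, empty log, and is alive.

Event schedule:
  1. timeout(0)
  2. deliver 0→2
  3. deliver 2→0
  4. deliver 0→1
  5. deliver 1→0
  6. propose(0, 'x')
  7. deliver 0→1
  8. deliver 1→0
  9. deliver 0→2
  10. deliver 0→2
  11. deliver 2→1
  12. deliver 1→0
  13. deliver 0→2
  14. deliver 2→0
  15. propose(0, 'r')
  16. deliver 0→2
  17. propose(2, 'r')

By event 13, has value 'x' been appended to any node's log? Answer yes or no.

after 1 — timeout(0): n0:cand/b3/[-]
after 2 — deliver 0→2: n2:foll/b3/[-]
after 3 — deliver 2→0: n0:lead/b3/[-]
after 4 — deliver 0→1: n1:foll/b3/[-]
after 5 — deliver 1→0: ·
after 6 — propose(0,'x'): ·
after 7 — deliver 0→1: n1:foll/b3/[x]
after 8 — deliver 1→0: n0:lead/b3/[x]
after 9 — deliver 0→2: n2:foll/b3/[x]
after 10 — deliver 0→2: ·
after 11 — deliver 2→1: ·
after 12 — deliver 1→0: ·
after 13 — deliver 0→2: ·

yes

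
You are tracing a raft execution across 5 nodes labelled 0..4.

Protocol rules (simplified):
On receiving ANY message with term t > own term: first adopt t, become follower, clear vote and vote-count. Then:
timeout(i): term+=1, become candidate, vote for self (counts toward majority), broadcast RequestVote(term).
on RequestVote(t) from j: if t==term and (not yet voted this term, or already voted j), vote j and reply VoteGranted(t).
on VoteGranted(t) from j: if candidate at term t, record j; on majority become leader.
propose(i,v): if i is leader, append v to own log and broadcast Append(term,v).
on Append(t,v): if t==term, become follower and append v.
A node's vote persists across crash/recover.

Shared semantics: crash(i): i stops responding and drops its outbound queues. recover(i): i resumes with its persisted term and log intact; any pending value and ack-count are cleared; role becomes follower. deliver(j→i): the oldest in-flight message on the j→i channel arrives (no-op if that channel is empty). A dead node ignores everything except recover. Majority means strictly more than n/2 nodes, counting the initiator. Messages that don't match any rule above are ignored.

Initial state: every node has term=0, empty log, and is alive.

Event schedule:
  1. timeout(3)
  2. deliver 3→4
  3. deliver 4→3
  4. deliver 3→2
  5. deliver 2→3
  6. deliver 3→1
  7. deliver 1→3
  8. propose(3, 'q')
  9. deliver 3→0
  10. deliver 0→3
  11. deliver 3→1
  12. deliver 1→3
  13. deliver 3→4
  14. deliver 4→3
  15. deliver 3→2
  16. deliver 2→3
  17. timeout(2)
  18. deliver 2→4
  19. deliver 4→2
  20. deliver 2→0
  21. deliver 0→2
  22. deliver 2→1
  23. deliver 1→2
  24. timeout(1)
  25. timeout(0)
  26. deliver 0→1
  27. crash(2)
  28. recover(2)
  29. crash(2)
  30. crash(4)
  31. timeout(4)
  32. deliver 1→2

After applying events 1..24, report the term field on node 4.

e1 timeout(3): 3[cand,t=1,-]
e2 deliver 3→4: 4[foll,t=1,-]
e3 deliver 4→3: ·
e4 deliver 3→2: 2[foll,t=1,-]
e5 deliver 2→3: 3[lead,t=1,-]
e6 deliver 3→1: 1[foll,t=1,-]
e7 deliver 1→3: ·
e8 propose(3,'q'): 3[lead,t=1,q]
e9 deliver 3→0: 0[foll,t=1,-]
e10 deliver 0→3: ·
e11 deliver 3→1: 1[foll,t=1,q]
e12 deliver 1→3: ·
e13 deliver 3→4: 4[foll,t=1,q]
e14 deliver 4→3: ·
e15 deliver 3→2: 2[foll,t=1,q]
e16 deliver 2→3: ·
e17 timeout(2): 2[cand,t=2,q]
e18 deliver 2→4: 4[foll,t=2,q]
e19 deliver 4→2: ·
e20 deliver 2→0: 0[foll,t=2,-]
e21 deliver 0→2: 2[lead,t=2,q]
e22 deliver 2→1: 1[foll,t=2,q]
e23 deliver 1→2: ·
e24 timeout(1): 1[cand,t=3,q]

2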